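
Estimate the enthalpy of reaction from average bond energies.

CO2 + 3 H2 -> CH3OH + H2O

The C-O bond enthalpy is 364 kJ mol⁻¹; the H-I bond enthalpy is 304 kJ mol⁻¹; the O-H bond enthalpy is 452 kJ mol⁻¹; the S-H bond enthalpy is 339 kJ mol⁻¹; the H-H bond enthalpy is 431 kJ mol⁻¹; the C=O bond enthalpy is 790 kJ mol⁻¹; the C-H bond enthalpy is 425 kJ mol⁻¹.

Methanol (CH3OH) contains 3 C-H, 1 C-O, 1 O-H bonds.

Bonds broken (reactants):
  C=O: 2 × 790 = 1580
  H-H: 3 × 431 = 1293
  Σ(broken) = 2873 kJ
Bonds formed (products):
  C-H: 3 × 425 = 1275
  C-O: 1 × 364 = 364
  O-H: 3 × 452 = 1356
  Σ(formed) = 2995 kJ
ΔH = Σ(broken) − Σ(formed) = 2873 − 2995 = −122 kJ

ΔH ≈ −122 kJ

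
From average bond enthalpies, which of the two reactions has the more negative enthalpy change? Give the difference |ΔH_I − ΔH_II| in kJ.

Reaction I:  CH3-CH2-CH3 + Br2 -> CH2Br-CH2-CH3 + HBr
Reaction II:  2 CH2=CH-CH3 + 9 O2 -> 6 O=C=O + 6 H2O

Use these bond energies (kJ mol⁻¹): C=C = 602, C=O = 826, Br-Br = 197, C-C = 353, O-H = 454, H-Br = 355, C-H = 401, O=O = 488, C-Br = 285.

Reaction I:
  Bonds broken (reactants):
    Br-Br: 1 × 197 = 197
    C-C: 2 × 353 = 706
    C-H: 8 × 401 = 3208
    Σ(broken) = 4111 kJ
  Bonds formed (products):
    C-Br: 1 × 285 = 285
    C-C: 2 × 353 = 706
    C-H: 7 × 401 = 2807
    H-Br: 1 × 355 = 355
    Σ(formed) = 4153 kJ
  ΔH_I = 4111 − 4153 = −42 kJ
Reaction II:
  Bonds broken (reactants):
    C-C: 2 × 353 = 706
    C-H: 12 × 401 = 4812
    C=C: 2 × 602 = 1204
    O=O: 9 × 488 = 4392
    Σ(broken) = 11114 kJ
  Bonds formed (products):
    C=O: 12 × 826 = 9912
    O-H: 12 × 454 = 5448
    Σ(formed) = 15360 kJ
  ΔH_II = 11114 − 15360 = −4246 kJ
ΔH_I − ΔH_II = +4204 kJ, so reaction II has the more negative ΔH; |ΔH_I − ΔH_II| = 4204 kJ.

Reaction II, by 4204 kJ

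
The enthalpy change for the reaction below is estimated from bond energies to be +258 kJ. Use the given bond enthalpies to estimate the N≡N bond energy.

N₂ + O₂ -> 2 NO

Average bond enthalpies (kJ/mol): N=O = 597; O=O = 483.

D(N≡N) ≈ 969 kJ/mol

Let D be the N≡N bond energy.
Σ(broken) = 1×D + 1×483 = 483 + D
Σ(formed) = 2×597 = 1194
ΔH = Σ(broken) − Σ(formed) = (483 + D) − (1194) = −711 + D
Setting this equal to +258 kJ gives D = 969 kJ/mol.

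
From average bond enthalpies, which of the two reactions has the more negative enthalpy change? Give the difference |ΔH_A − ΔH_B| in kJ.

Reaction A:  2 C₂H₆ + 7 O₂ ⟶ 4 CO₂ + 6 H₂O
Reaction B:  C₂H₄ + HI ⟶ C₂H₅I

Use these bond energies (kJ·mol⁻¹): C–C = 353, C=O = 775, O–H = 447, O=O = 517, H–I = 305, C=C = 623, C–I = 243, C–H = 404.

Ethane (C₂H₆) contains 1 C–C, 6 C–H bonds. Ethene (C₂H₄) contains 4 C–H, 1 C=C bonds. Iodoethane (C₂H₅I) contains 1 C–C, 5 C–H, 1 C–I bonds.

Reaction A:
  Bonds broken (reactants):
    C–C: 2 × 353 = 706
    C–H: 12 × 404 = 4848
    O=O: 7 × 517 = 3619
    Σ(broken) = 9173 kJ
  Bonds formed (products):
    C=O: 8 × 775 = 6200
    O–H: 12 × 447 = 5364
    Σ(formed) = 11564 kJ
  ΔH_A = 9173 − 11564 = −2391 kJ
Reaction B:
  Bonds broken (reactants):
    C–H: 4 × 404 = 1616
    C=C: 1 × 623 = 623
    H–I: 1 × 305 = 305
    Σ(broken) = 2544 kJ
  Bonds formed (products):
    C–C: 1 × 353 = 353
    C–H: 5 × 404 = 2020
    C–I: 1 × 243 = 243
    Σ(formed) = 2616 kJ
  ΔH_B = 2544 − 2616 = −72 kJ
ΔH_A − ΔH_B = −2319 kJ, so reaction A has the more negative ΔH; |ΔH_A − ΔH_B| = 2319 kJ.

Reaction A, by 2319 kJ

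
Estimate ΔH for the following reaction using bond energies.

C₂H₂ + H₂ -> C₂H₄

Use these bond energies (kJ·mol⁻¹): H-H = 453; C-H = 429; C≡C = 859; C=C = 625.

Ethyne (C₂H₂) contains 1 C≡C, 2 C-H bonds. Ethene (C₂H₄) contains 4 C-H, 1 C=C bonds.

Bonds broken (reactants):
  C≡C: 1 × 859 = 859
  C-H: 2 × 429 = 858
  H-H: 1 × 453 = 453
  Σ(broken) = 2170 kJ
Bonds formed (products):
  C-H: 4 × 429 = 1716
  C=C: 1 × 625 = 625
  Σ(formed) = 2341 kJ
ΔH = Σ(broken) − Σ(formed) = 2170 − 2341 = −171 kJ

ΔH ≈ −171 kJ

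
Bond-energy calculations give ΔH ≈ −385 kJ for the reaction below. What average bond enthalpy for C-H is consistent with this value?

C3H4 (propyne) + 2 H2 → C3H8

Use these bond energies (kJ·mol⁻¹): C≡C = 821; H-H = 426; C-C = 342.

D(C-H) ≈ 429 kJ/mol

Let D be the C-H bond energy.
Σ(broken) = 1×821 + 1×342 + 4×D + 2×426 = 2015 + 4D
Σ(formed) = 2×342 + 8×D = 684 + 8D
ΔH = Σ(broken) − Σ(formed) = (2015 + 4D) − (684 + 8D) = +1331 − 4D
Setting this equal to −385 kJ gives 4D = 1716, so D = 429 kJ/mol.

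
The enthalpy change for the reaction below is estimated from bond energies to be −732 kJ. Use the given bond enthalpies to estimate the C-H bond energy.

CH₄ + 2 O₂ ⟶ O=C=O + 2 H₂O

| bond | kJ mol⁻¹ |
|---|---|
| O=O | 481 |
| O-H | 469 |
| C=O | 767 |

Let D be the C-H bond energy.
Σ(broken) = 4×D + 2×481 = 962 + 4D
Σ(formed) = 2×767 + 4×469 = 3410
ΔH = Σ(broken) − Σ(formed) = (962 + 4D) − (3410) = −2448 + 4D
Setting this equal to −732 kJ gives 4D = 1716, so D = 429 kJ/mol.

D(C-H) ≈ 429 kJ/mol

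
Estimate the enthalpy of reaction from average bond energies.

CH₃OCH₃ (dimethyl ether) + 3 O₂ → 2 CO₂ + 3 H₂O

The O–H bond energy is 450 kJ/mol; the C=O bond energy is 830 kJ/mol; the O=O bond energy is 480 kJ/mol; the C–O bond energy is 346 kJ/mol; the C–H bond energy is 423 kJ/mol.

Bonds broken (reactants):
  C–H: 6 × 423 = 2538
  C–O: 2 × 346 = 692
  O=O: 3 × 480 = 1440
  Σ(broken) = 4670 kJ
Bonds formed (products):
  C=O: 4 × 830 = 3320
  O–H: 6 × 450 = 2700
  Σ(formed) = 6020 kJ
ΔH = Σ(broken) − Σ(formed) = 4670 − 6020 = −1350 kJ

ΔH ≈ −1350 kJ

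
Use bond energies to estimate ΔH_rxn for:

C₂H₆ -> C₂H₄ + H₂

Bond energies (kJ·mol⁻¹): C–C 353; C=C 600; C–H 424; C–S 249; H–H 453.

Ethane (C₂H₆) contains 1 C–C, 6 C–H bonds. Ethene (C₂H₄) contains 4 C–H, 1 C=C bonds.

ΔH ≈ +148 kJ

Bonds broken (reactants):
  C–C: 1 × 353 = 353
  C–H: 6 × 424 = 2544
  Σ(broken) = 2897 kJ
Bonds formed (products):
  C–H: 4 × 424 = 1696
  C=C: 1 × 600 = 600
  H–H: 1 × 453 = 453
  Σ(formed) = 2749 kJ
ΔH = Σ(broken) − Σ(formed) = 2897 − 2749 = +148 kJ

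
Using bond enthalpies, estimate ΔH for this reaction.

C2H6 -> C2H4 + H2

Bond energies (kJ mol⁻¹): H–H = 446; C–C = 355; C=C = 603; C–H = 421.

Bonds broken (reactants):
  C–C: 1 × 355 = 355
  C–H: 6 × 421 = 2526
  Σ(broken) = 2881 kJ
Bonds formed (products):
  C–H: 4 × 421 = 1684
  C=C: 1 × 603 = 603
  H–H: 1 × 446 = 446
  Σ(formed) = 2733 kJ
ΔH = Σ(broken) − Σ(formed) = 2881 − 2733 = +148 kJ

ΔH ≈ +148 kJ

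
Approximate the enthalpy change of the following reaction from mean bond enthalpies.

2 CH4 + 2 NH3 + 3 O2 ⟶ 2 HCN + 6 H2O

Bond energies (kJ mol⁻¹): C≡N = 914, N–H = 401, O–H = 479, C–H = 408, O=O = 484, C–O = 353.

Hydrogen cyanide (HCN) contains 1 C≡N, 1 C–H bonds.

ΔH ≈ −1270 kJ

Bonds broken (reactants):
  C–H: 8 × 408 = 3264
  N–H: 6 × 401 = 2406
  O=O: 3 × 484 = 1452
  Σ(broken) = 7122 kJ
Bonds formed (products):
  C≡N: 2 × 914 = 1828
  C–H: 2 × 408 = 816
  O–H: 12 × 479 = 5748
  Σ(formed) = 8392 kJ
ΔH = Σ(broken) − Σ(formed) = 7122 − 8392 = −1270 kJ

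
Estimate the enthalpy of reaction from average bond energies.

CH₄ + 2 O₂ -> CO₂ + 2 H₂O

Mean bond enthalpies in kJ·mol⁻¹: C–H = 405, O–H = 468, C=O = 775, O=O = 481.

Bonds broken (reactants):
  C–H: 4 × 405 = 1620
  O=O: 2 × 481 = 962
  Σ(broken) = 2582 kJ
Bonds formed (products):
  C=O: 2 × 775 = 1550
  O–H: 4 × 468 = 1872
  Σ(formed) = 3422 kJ
ΔH = Σ(broken) − Σ(formed) = 2582 − 3422 = −840 kJ

ΔH ≈ −840 kJ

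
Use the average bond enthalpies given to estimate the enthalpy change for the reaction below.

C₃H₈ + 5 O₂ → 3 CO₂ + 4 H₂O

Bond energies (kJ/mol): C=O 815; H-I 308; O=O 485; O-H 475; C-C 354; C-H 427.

ΔH ≈ −2141 kJ

Bonds broken (reactants):
  C-C: 2 × 354 = 708
  C-H: 8 × 427 = 3416
  O=O: 5 × 485 = 2425
  Σ(broken) = 6549 kJ
Bonds formed (products):
  C=O: 6 × 815 = 4890
  O-H: 8 × 475 = 3800
  Σ(formed) = 8690 kJ
ΔH = Σ(broken) − Σ(formed) = 6549 − 8690 = −2141 kJ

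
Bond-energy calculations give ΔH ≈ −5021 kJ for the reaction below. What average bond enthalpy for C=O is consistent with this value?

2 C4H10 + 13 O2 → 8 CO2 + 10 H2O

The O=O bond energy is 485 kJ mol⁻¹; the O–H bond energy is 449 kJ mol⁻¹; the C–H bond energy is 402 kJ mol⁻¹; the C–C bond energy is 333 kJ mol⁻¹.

D(C=O) ≈ 774 kJ/mol

Let D be the C=O bond energy.
Σ(broken) = 6×333 + 20×402 + 13×485 = 16343
Σ(formed) = 16×D + 20×449 = 8980 + 16D
ΔH = Σ(broken) − Σ(formed) = (16343) − (8980 + 16D) = +7363 − 16D
Setting this equal to −5021 kJ gives 16D = 12384, so D = 774 kJ/mol.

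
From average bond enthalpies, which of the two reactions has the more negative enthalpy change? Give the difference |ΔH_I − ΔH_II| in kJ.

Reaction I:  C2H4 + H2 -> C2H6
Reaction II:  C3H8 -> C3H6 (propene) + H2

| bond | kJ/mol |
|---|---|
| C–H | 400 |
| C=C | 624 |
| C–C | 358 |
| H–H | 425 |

Reaction I, by 218 kJ

Reaction I:
  Bonds broken (reactants):
    C–H: 4 × 400 = 1600
    C=C: 1 × 624 = 624
    H–H: 1 × 425 = 425
    Σ(broken) = 2649 kJ
  Bonds formed (products):
    C–C: 1 × 358 = 358
    C–H: 6 × 400 = 2400
    Σ(formed) = 2758 kJ
  ΔH_I = 2649 − 2758 = −109 kJ
Reaction II:
  Bonds broken (reactants):
    C–C: 2 × 358 = 716
    C–H: 8 × 400 = 3200
    Σ(broken) = 3916 kJ
  Bonds formed (products):
    C–C: 1 × 358 = 358
    C–H: 6 × 400 = 2400
    C=C: 1 × 624 = 624
    H–H: 1 × 425 = 425
    Σ(formed) = 3807 kJ
  ΔH_II = 3916 − 3807 = +109 kJ
ΔH_I − ΔH_II = −218 kJ, so reaction I has the more negative ΔH; |ΔH_I − ΔH_II| = 218 kJ.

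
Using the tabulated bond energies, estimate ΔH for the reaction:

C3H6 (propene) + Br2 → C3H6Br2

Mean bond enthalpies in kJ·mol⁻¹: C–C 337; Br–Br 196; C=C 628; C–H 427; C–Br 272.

Bonds broken (reactants):
  Br–Br: 1 × 196 = 196
  C–C: 1 × 337 = 337
  C–H: 6 × 427 = 2562
  C=C: 1 × 628 = 628
  Σ(broken) = 3723 kJ
Bonds formed (products):
  C–Br: 2 × 272 = 544
  C–C: 2 × 337 = 674
  C–H: 6 × 427 = 2562
  Σ(formed) = 3780 kJ
ΔH = Σ(broken) − Σ(formed) = 3723 − 3780 = −57 kJ

ΔH ≈ −57 kJ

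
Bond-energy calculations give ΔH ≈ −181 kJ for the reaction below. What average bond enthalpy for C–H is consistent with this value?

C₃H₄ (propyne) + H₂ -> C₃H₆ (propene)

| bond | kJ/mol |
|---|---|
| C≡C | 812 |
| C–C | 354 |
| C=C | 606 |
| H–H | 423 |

D(C–H) ≈ 405 kJ/mol

Let D be the C–H bond energy.
Σ(broken) = 1×812 + 1×354 + 4×D + 1×423 = 1589 + 4D
Σ(formed) = 1×354 + 6×D + 1×606 = 960 + 6D
ΔH = Σ(broken) − Σ(formed) = (1589 + 4D) − (960 + 6D) = +629 − 2D
Setting this equal to −181 kJ gives 2D = 810, so D = 405 kJ/mol.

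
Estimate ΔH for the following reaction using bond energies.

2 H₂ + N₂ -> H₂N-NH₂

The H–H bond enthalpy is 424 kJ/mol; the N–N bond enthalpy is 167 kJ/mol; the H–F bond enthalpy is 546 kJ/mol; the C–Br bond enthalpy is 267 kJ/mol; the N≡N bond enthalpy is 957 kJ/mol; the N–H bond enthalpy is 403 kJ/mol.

ΔH ≈ +26 kJ

Bonds broken (reactants):
  H–H: 2 × 424 = 848
  N≡N: 1 × 957 = 957
  Σ(broken) = 1805 kJ
Bonds formed (products):
  N–H: 4 × 403 = 1612
  N–N: 1 × 167 = 167
  Σ(formed) = 1779 kJ
ΔH = Σ(broken) − Σ(formed) = 1805 − 1779 = +26 kJ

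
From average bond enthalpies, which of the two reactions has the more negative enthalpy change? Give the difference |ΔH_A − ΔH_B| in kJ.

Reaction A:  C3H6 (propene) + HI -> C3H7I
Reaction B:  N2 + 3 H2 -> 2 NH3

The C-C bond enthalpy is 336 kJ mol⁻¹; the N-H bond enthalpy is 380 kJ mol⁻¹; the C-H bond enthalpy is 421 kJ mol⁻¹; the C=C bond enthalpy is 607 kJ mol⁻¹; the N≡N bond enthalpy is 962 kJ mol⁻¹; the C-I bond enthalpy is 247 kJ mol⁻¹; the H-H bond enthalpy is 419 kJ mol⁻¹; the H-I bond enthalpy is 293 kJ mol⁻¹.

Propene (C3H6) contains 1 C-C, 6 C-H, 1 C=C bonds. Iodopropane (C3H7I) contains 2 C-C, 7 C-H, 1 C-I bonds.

Reaction A, by 43 kJ

Reaction A:
  Bonds broken (reactants):
    C-C: 1 × 336 = 336
    C-H: 6 × 421 = 2526
    C=C: 1 × 607 = 607
    H-I: 1 × 293 = 293
    Σ(broken) = 3762 kJ
  Bonds formed (products):
    C-C: 2 × 336 = 672
    C-H: 7 × 421 = 2947
    C-I: 1 × 247 = 247
    Σ(formed) = 3866 kJ
  ΔH_A = 3762 − 3866 = −104 kJ
Reaction B:
  Bonds broken (reactants):
    H-H: 3 × 419 = 1257
    N≡N: 1 × 962 = 962
    Σ(broken) = 2219 kJ
  Bonds formed (products):
    N-H: 6 × 380 = 2280
    Σ(formed) = 2280 kJ
  ΔH_B = 2219 − 2280 = −61 kJ
ΔH_A − ΔH_B = −43 kJ, so reaction A has the more negative ΔH; |ΔH_A − ΔH_B| = 43 kJ.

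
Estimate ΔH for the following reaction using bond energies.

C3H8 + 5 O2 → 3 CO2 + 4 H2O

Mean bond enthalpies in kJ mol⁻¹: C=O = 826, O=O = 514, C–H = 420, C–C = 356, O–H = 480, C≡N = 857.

Bonds broken (reactants):
  C–C: 2 × 356 = 712
  C–H: 8 × 420 = 3360
  O=O: 5 × 514 = 2570
  Σ(broken) = 6642 kJ
Bonds formed (products):
  C=O: 6 × 826 = 4956
  O–H: 8 × 480 = 3840
  Σ(formed) = 8796 kJ
ΔH = Σ(broken) − Σ(formed) = 6642 − 8796 = −2154 kJ

ΔH ≈ −2154 kJ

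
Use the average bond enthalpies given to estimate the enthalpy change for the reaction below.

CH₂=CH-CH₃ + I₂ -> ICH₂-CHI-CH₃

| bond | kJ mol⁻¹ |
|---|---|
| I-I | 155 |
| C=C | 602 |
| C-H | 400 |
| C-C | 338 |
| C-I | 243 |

ΔH ≈ −67 kJ

Bonds broken (reactants):
  C-C: 1 × 338 = 338
  C-H: 6 × 400 = 2400
  C=C: 1 × 602 = 602
  I-I: 1 × 155 = 155
  Σ(broken) = 3495 kJ
Bonds formed (products):
  C-C: 2 × 338 = 676
  C-H: 6 × 400 = 2400
  C-I: 2 × 243 = 486
  Σ(formed) = 3562 kJ
ΔH = Σ(broken) − Σ(formed) = 3495 − 3562 = −67 kJ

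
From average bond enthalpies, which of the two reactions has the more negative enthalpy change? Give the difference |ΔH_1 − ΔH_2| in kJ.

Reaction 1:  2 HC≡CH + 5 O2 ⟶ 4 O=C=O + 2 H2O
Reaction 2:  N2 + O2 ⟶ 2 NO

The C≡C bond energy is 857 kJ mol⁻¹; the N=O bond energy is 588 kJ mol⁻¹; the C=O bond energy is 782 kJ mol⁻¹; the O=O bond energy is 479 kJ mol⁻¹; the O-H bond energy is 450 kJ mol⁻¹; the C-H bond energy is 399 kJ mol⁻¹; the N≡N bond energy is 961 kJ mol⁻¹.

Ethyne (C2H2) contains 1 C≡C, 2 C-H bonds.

Reaction 1, by 2615 kJ

Reaction 1:
  Bonds broken (reactants):
    C≡C: 2 × 857 = 1714
    C-H: 4 × 399 = 1596
    O=O: 5 × 479 = 2395
    Σ(broken) = 5705 kJ
  Bonds formed (products):
    C=O: 8 × 782 = 6256
    O-H: 4 × 450 = 1800
    Σ(formed) = 8056 kJ
  ΔH_1 = 5705 − 8056 = −2351 kJ
Reaction 2:
  Bonds broken (reactants):
    N≡N: 1 × 961 = 961
    O=O: 1 × 479 = 479
    Σ(broken) = 1440 kJ
  Bonds formed (products):
    N=O: 2 × 588 = 1176
    Σ(formed) = 1176 kJ
  ΔH_2 = 1440 − 1176 = +264 kJ
ΔH_1 − ΔH_2 = −2615 kJ, so reaction 1 has the more negative ΔH; |ΔH_1 − ΔH_2| = 2615 kJ.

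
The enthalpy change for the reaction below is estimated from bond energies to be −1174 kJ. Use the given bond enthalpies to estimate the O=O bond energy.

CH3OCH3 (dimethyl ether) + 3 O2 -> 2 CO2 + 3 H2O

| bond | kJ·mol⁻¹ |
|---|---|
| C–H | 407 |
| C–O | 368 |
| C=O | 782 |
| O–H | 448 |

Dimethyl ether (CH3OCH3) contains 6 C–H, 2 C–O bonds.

Let D be the O=O bond energy.
Σ(broken) = 6×407 + 2×368 + 3×D = 3178 + 3D
Σ(formed) = 4×782 + 6×448 = 5816
ΔH = Σ(broken) − Σ(formed) = (3178 + 3D) − (5816) = −2638 + 3D
Setting this equal to −1174 kJ gives 3D = 1464, so D = 488 kJ/mol.

D(O=O) ≈ 488 kJ/mol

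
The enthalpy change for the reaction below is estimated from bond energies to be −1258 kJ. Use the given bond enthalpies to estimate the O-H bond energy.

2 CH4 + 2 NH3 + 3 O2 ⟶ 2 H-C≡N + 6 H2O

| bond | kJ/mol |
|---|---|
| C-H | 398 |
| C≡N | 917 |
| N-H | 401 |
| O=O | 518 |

D(O-H) ≈ 481 kJ/mol

Let D be the O-H bond energy.
Σ(broken) = 8×398 + 6×401 + 3×518 = 7144
Σ(formed) = 2×917 + 2×398 + 12×D = 2630 + 12D
ΔH = Σ(broken) − Σ(formed) = (7144) − (2630 + 12D) = +4514 − 12D
Setting this equal to −1258 kJ gives 12D = 5772, so D = 481 kJ/mol.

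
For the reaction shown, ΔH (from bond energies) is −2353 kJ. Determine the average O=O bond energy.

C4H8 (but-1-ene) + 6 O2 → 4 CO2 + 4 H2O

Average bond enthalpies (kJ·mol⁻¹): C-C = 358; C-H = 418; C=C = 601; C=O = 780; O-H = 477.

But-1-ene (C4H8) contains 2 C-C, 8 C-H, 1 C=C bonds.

Let D be the O=O bond energy.
Σ(broken) = 2×358 + 8×418 + 1×601 + 6×D = 4661 + 6D
Σ(formed) = 8×780 + 8×477 = 10056
ΔH = Σ(broken) − Σ(formed) = (4661 + 6D) − (10056) = −5395 + 6D
Setting this equal to −2353 kJ gives 6D = 3042, so D = 507 kJ/mol.

D(O=O) ≈ 507 kJ/mol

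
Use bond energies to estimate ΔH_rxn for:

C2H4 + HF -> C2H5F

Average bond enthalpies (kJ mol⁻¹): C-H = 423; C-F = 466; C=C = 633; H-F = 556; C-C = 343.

ΔH ≈ −43 kJ

Bonds broken (reactants):
  C-H: 4 × 423 = 1692
  C=C: 1 × 633 = 633
  H-F: 1 × 556 = 556
  Σ(broken) = 2881 kJ
Bonds formed (products):
  C-C: 1 × 343 = 343
  C-F: 1 × 466 = 466
  C-H: 5 × 423 = 2115
  Σ(formed) = 2924 kJ
ΔH = Σ(broken) − Σ(formed) = 2881 − 2924 = −43 kJ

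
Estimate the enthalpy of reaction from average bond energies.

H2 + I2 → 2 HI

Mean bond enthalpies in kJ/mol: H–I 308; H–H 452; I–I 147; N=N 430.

Bonds broken (reactants):
  H–H: 1 × 452 = 452
  I–I: 1 × 147 = 147
  Σ(broken) = 599 kJ
Bonds formed (products):
  H–I: 2 × 308 = 616
  Σ(formed) = 616 kJ
ΔH = Σ(broken) − Σ(formed) = 599 − 616 = −17 kJ

ΔH ≈ −17 kJ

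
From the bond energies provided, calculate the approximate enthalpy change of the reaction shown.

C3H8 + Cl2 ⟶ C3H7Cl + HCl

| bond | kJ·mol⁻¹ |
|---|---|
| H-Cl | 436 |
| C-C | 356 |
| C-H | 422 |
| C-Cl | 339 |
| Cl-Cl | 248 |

ΔH ≈ −105 kJ

Bonds broken (reactants):
  C-C: 2 × 356 = 712
  C-H: 8 × 422 = 3376
  Cl-Cl: 1 × 248 = 248
  Σ(broken) = 4336 kJ
Bonds formed (products):
  C-C: 2 × 356 = 712
  C-Cl: 1 × 339 = 339
  C-H: 7 × 422 = 2954
  H-Cl: 1 × 436 = 436
  Σ(formed) = 4441 kJ
ΔH = Σ(broken) − Σ(formed) = 4336 − 4441 = −105 kJ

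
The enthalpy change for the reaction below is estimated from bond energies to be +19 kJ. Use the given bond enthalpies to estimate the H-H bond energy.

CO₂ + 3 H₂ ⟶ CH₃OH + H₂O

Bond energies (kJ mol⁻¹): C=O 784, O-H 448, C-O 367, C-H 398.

Let D be the H-H bond energy.
Σ(broken) = 2×784 + 3×D = 1568 + 3D
Σ(formed) = 3×398 + 1×367 + 3×448 = 2905
ΔH = Σ(broken) − Σ(formed) = (1568 + 3D) − (2905) = −1337 + 3D
Setting this equal to +19 kJ gives 3D = 1356, so D = 452 kJ/mol.

D(H-H) ≈ 452 kJ/mol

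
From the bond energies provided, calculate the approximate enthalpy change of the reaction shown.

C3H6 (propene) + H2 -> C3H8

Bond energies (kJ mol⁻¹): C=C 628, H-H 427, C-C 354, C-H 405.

Bonds broken (reactants):
  C-C: 1 × 354 = 354
  C-H: 6 × 405 = 2430
  C=C: 1 × 628 = 628
  H-H: 1 × 427 = 427
  Σ(broken) = 3839 kJ
Bonds formed (products):
  C-C: 2 × 354 = 708
  C-H: 8 × 405 = 3240
  Σ(formed) = 3948 kJ
ΔH = Σ(broken) − Σ(formed) = 3839 − 3948 = −109 kJ

ΔH ≈ −109 kJ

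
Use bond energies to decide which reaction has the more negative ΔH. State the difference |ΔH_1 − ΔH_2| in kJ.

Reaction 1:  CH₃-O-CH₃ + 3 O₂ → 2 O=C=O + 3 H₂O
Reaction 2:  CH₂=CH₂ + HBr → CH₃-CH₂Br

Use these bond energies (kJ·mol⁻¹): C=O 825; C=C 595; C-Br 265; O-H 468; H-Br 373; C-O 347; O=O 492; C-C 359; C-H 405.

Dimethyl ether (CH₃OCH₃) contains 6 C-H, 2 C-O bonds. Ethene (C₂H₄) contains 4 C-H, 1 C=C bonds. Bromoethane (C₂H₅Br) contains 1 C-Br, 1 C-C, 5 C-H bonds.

Reaction 1:
  Bonds broken (reactants):
    C-H: 6 × 405 = 2430
    C-O: 2 × 347 = 694
    O=O: 3 × 492 = 1476
    Σ(broken) = 4600 kJ
  Bonds formed (products):
    C=O: 4 × 825 = 3300
    O-H: 6 × 468 = 2808
    Σ(formed) = 6108 kJ
  ΔH_1 = 4600 − 6108 = −1508 kJ
Reaction 2:
  Bonds broken (reactants):
    C-H: 4 × 405 = 1620
    C=C: 1 × 595 = 595
    H-Br: 1 × 373 = 373
    Σ(broken) = 2588 kJ
  Bonds formed (products):
    C-Br: 1 × 265 = 265
    C-C: 1 × 359 = 359
    C-H: 5 × 405 = 2025
    Σ(formed) = 2649 kJ
  ΔH_2 = 2588 − 2649 = −61 kJ
ΔH_1 − ΔH_2 = −1447 kJ, so reaction 1 has the more negative ΔH; |ΔH_1 − ΔH_2| = 1447 kJ.

Reaction 1, by 1447 kJ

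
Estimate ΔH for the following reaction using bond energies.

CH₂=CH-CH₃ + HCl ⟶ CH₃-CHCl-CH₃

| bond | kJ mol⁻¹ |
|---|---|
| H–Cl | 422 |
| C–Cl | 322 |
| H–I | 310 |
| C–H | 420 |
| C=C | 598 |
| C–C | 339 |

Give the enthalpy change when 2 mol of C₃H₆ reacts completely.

ΔH = −122 kJ

Bonds broken (reactants):
  C–C: 1 × 339 = 339
  C–H: 6 × 420 = 2520
  C=C: 1 × 598 = 598
  H–Cl: 1 × 422 = 422
  Σ(broken) = 3879 kJ
Bonds formed (products):
  C–C: 2 × 339 = 678
  C–Cl: 1 × 322 = 322
  C–H: 7 × 420 = 2940
  Σ(formed) = 3940 kJ
ΔH = Σ(broken) − Σ(formed) = 3879 − 3940 = −61 kJ
For 2× the reaction as written: 2 × (−61) = −122 kJ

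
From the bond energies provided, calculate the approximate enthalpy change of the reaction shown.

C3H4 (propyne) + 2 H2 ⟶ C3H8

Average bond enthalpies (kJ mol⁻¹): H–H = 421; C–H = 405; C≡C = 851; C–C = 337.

ΔH ≈ −264 kJ

Bonds broken (reactants):
  C≡C: 1 × 851 = 851
  C–C: 1 × 337 = 337
  C–H: 4 × 405 = 1620
  H–H: 2 × 421 = 842
  Σ(broken) = 3650 kJ
Bonds formed (products):
  C–C: 2 × 337 = 674
  C–H: 8 × 405 = 3240
  Σ(formed) = 3914 kJ
ΔH = Σ(broken) − Σ(formed) = 3650 − 3914 = −264 kJ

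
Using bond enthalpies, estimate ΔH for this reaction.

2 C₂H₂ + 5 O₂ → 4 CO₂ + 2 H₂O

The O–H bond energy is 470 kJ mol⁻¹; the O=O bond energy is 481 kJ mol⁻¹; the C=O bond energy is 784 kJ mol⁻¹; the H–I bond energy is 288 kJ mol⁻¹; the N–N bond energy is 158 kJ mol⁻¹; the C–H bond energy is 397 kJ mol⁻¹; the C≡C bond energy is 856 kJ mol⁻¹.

Bonds broken (reactants):
  C≡C: 2 × 856 = 1712
  C–H: 4 × 397 = 1588
  O=O: 5 × 481 = 2405
  Σ(broken) = 5705 kJ
Bonds formed (products):
  C=O: 8 × 784 = 6272
  O–H: 4 × 470 = 1880
  Σ(formed) = 8152 kJ
ΔH = Σ(broken) − Σ(formed) = 5705 − 8152 = −2447 kJ

ΔH ≈ −2447 kJ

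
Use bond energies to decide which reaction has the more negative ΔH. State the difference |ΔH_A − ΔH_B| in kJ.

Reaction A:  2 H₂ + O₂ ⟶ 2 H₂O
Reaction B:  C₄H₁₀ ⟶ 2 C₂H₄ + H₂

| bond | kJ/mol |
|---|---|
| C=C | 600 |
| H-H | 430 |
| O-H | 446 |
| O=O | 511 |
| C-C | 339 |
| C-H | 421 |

Reaction A, by 642 kJ

Reaction A:
  Bonds broken (reactants):
    H-H: 2 × 430 = 860
    O=O: 1 × 511 = 511
    Σ(broken) = 1371 kJ
  Bonds formed (products):
    O-H: 4 × 446 = 1784
    Σ(formed) = 1784 kJ
  ΔH_A = 1371 − 1784 = −413 kJ
Reaction B:
  Bonds broken (reactants):
    C-C: 3 × 339 = 1017
    C-H: 10 × 421 = 4210
    Σ(broken) = 5227 kJ
  Bonds formed (products):
    C-H: 8 × 421 = 3368
    C=C: 2 × 600 = 1200
    H-H: 1 × 430 = 430
    Σ(formed) = 4998 kJ
  ΔH_B = 5227 − 4998 = +229 kJ
ΔH_A − ΔH_B = −642 kJ, so reaction A has the more negative ΔH; |ΔH_A − ΔH_B| = 642 kJ.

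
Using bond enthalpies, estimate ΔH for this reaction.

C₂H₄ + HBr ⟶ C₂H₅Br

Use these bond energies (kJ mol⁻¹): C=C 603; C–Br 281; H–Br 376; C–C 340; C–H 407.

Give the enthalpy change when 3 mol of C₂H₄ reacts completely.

Bonds broken (reactants):
  C–H: 4 × 407 = 1628
  C=C: 1 × 603 = 603
  H–Br: 1 × 376 = 376
  Σ(broken) = 2607 kJ
Bonds formed (products):
  C–Br: 1 × 281 = 281
  C–C: 1 × 340 = 340
  C–H: 5 × 407 = 2035
  Σ(formed) = 2656 kJ
ΔH = Σ(broken) − Σ(formed) = 2607 − 2656 = −49 kJ
For 3× the reaction as written: 3 × (−49) = −147 kJ

ΔH = −147 kJ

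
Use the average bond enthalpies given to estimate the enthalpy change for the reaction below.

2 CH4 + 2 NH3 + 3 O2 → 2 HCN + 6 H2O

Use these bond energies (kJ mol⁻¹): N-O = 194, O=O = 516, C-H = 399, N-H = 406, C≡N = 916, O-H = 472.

Bonds broken (reactants):
  C-H: 8 × 399 = 3192
  N-H: 6 × 406 = 2436
  O=O: 3 × 516 = 1548
  Σ(broken) = 7176 kJ
Bonds formed (products):
  C≡N: 2 × 916 = 1832
  C-H: 2 × 399 = 798
  O-H: 12 × 472 = 5664
  Σ(formed) = 8294 kJ
ΔH = Σ(broken) − Σ(formed) = 7176 − 8294 = −1118 kJ

ΔH ≈ −1118 kJ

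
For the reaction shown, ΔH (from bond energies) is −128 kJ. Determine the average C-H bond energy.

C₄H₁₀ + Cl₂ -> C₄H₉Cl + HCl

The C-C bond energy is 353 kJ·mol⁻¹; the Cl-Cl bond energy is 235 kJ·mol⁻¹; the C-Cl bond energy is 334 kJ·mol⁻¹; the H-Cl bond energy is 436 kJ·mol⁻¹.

Let D be the C-H bond energy.
Σ(broken) = 3×353 + 10×D + 1×235 = 1294 + 10D
Σ(formed) = 3×353 + 1×334 + 9×D + 1×436 = 1829 + 9D
ΔH = Σ(broken) − Σ(formed) = (1294 + 10D) − (1829 + 9D) = −535 + D
Setting this equal to −128 kJ gives D = 407 kJ/mol.

D(C-H) ≈ 407 kJ/mol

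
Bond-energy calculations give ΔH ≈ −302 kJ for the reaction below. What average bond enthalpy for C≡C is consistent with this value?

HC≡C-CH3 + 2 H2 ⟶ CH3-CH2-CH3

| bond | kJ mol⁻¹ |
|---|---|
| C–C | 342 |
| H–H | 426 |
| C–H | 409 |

D(C≡C) ≈ 824 kJ/mol

Let D be the C≡C bond energy.
Σ(broken) = 1×D + 1×342 + 4×409 + 2×426 = 2830 + D
Σ(formed) = 2×342 + 8×409 = 3956
ΔH = Σ(broken) − Σ(formed) = (2830 + D) − (3956) = −1126 + D
Setting this equal to −302 kJ gives D = 824 kJ/mol.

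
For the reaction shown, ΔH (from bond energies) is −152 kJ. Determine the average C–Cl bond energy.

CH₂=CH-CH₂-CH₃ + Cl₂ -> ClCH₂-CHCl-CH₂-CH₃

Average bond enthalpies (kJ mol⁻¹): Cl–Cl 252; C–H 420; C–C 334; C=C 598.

D(C–Cl) ≈ 334 kJ/mol

Let D be the C–Cl bond energy.
Σ(broken) = 2×334 + 8×420 + 1×598 + 1×252 = 4878
Σ(formed) = 3×334 + 2×D + 8×420 = 4362 + 2D
ΔH = Σ(broken) − Σ(formed) = (4878) − (4362 + 2D) = +516 − 2D
Setting this equal to −152 kJ gives 2D = 668, so D = 334 kJ/mol.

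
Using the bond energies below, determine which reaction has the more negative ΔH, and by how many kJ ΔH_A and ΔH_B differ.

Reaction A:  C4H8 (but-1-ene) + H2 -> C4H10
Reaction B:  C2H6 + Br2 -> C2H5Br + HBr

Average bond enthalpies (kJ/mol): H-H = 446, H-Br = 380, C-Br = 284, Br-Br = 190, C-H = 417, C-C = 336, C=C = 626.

Reaction A, by 41 kJ

Reaction A:
  Bonds broken (reactants):
    C-C: 2 × 336 = 672
    C-H: 8 × 417 = 3336
    C=C: 1 × 626 = 626
    H-H: 1 × 446 = 446
    Σ(broken) = 5080 kJ
  Bonds formed (products):
    C-C: 3 × 336 = 1008
    C-H: 10 × 417 = 4170
    Σ(formed) = 5178 kJ
  ΔH_A = 5080 − 5178 = −98 kJ
Reaction B:
  Bonds broken (reactants):
    Br-Br: 1 × 190 = 190
    C-C: 1 × 336 = 336
    C-H: 6 × 417 = 2502
    Σ(broken) = 3028 kJ
  Bonds formed (products):
    C-Br: 1 × 284 = 284
    C-C: 1 × 336 = 336
    C-H: 5 × 417 = 2085
    H-Br: 1 × 380 = 380
    Σ(formed) = 3085 kJ
  ΔH_B = 3028 − 3085 = −57 kJ
ΔH_A − ΔH_B = −41 kJ, so reaction A has the more negative ΔH; |ΔH_A − ΔH_B| = 41 kJ.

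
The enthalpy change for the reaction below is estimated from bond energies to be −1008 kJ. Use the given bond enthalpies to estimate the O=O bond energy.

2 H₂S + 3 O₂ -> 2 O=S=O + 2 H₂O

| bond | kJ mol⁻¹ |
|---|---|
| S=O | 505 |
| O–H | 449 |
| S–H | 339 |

D(O=O) ≈ 484 kJ/mol

Let D be the O=O bond energy.
Σ(broken) = 3×D + 4×339 = 1356 + 3D
Σ(formed) = 4×449 + 4×505 = 3816
ΔH = Σ(broken) − Σ(formed) = (1356 + 3D) − (3816) = −2460 + 3D
Setting this equal to −1008 kJ gives 3D = 1452, so D = 484 kJ/mol.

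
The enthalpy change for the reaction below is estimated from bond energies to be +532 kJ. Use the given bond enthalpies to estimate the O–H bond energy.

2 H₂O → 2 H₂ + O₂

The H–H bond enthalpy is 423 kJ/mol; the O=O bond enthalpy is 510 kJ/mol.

Let D be the O–H bond energy.
Σ(broken) = 4×D = 4D
Σ(formed) = 2×423 + 1×510 = 1356
ΔH = Σ(broken) − Σ(formed) = (4D) − (1356) = −1356 + 4D
Setting this equal to +532 kJ gives 4D = 1888, so D = 472 kJ/mol.

D(O–H) ≈ 472 kJ/mol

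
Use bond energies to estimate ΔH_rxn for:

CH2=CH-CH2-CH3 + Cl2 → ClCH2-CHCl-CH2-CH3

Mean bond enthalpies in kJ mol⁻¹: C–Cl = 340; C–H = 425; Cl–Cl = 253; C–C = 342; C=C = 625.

ΔH ≈ −144 kJ

Bonds broken (reactants):
  C–C: 2 × 342 = 684
  C–H: 8 × 425 = 3400
  C=C: 1 × 625 = 625
  Cl–Cl: 1 × 253 = 253
  Σ(broken) = 4962 kJ
Bonds formed (products):
  C–C: 3 × 342 = 1026
  C–Cl: 2 × 340 = 680
  C–H: 8 × 425 = 3400
  Σ(formed) = 5106 kJ
ΔH = Σ(broken) − Σ(formed) = 4962 − 5106 = −144 kJ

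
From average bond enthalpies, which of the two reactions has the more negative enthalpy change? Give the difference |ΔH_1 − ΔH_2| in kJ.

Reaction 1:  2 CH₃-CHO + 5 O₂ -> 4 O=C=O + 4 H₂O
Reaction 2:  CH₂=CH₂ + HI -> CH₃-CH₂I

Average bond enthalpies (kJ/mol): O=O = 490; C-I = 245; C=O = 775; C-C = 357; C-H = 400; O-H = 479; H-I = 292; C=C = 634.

Reaction 1:
  Bonds broken (reactants):
    C-C: 2 × 357 = 714
    C-H: 8 × 400 = 3200
    C=O: 2 × 775 = 1550
    O=O: 5 × 490 = 2450
    Σ(broken) = 7914 kJ
  Bonds formed (products):
    C=O: 8 × 775 = 6200
    O-H: 8 × 479 = 3832
    Σ(formed) = 10032 kJ
  ΔH_1 = 7914 − 10032 = −2118 kJ
Reaction 2:
  Bonds broken (reactants):
    C-H: 4 × 400 = 1600
    C=C: 1 × 634 = 634
    H-I: 1 × 292 = 292
    Σ(broken) = 2526 kJ
  Bonds formed (products):
    C-C: 1 × 357 = 357
    C-H: 5 × 400 = 2000
    C-I: 1 × 245 = 245
    Σ(formed) = 2602 kJ
  ΔH_2 = 2526 − 2602 = −76 kJ
ΔH_1 − ΔH_2 = −2042 kJ, so reaction 1 has the more negative ΔH; |ΔH_1 − ΔH_2| = 2042 kJ.

Reaction 1, by 2042 kJ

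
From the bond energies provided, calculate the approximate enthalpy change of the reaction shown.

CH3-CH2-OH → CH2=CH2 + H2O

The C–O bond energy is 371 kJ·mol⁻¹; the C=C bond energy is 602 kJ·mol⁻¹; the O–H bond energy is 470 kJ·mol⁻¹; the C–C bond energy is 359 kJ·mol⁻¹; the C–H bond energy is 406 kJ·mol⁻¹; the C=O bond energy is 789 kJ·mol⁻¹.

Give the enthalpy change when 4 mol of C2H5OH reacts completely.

ΔH = +256 kJ

Bonds broken (reactants):
  C–C: 1 × 359 = 359
  C–H: 5 × 406 = 2030
  C–O: 1 × 371 = 371
  O–H: 1 × 470 = 470
  Σ(broken) = 3230 kJ
Bonds formed (products):
  C–H: 4 × 406 = 1624
  C=C: 1 × 602 = 602
  O–H: 2 × 470 = 940
  Σ(formed) = 3166 kJ
ΔH = Σ(broken) − Σ(formed) = 3230 − 3166 = +64 kJ
For 4× the reaction as written: 4 × (+64) = +256 kJ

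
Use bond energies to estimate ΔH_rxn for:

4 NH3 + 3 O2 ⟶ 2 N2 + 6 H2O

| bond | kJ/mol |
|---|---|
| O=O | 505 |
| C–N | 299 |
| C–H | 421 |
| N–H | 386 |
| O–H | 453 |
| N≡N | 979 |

ΔH ≈ −1247 kJ

Bonds broken (reactants):
  N–H: 12 × 386 = 4632
  O=O: 3 × 505 = 1515
  Σ(broken) = 6147 kJ
Bonds formed (products):
  N≡N: 2 × 979 = 1958
  O–H: 12 × 453 = 5436
  Σ(formed) = 7394 kJ
ΔH = Σ(broken) − Σ(formed) = 6147 − 7394 = −1247 kJ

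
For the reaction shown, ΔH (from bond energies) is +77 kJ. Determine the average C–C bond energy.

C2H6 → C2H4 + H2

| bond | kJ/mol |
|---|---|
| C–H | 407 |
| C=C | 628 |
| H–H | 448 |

D(C–C) ≈ 339 kJ/mol

Let D be the C–C bond energy.
Σ(broken) = 1×D + 6×407 = 2442 + D
Σ(formed) = 4×407 + 1×628 + 1×448 = 2704
ΔH = Σ(broken) − Σ(formed) = (2442 + D) − (2704) = −262 + D
Setting this equal to +77 kJ gives D = 339 kJ/mol.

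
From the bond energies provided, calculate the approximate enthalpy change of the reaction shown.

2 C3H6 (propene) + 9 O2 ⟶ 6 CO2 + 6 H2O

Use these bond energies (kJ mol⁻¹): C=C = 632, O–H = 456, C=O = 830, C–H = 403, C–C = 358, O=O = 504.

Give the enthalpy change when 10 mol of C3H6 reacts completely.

ΔH = −20400 kJ

Bonds broken (reactants):
  C–C: 2 × 358 = 716
  C–H: 12 × 403 = 4836
  C=C: 2 × 632 = 1264
  O=O: 9 × 504 = 4536
  Σ(broken) = 11352 kJ
Bonds formed (products):
  C=O: 12 × 830 = 9960
  O–H: 12 × 456 = 5472
  Σ(formed) = 15432 kJ
ΔH = Σ(broken) − Σ(formed) = 11352 − 15432 = −4080 kJ
For 5× the reaction as written: 5 × (−4080) = −20400 kJ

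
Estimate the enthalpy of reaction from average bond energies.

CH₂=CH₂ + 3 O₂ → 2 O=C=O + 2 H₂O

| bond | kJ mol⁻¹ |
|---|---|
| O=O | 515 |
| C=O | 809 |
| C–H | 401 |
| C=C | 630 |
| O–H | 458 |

Bonds broken (reactants):
  C–H: 4 × 401 = 1604
  C=C: 1 × 630 = 630
  O=O: 3 × 515 = 1545
  Σ(broken) = 3779 kJ
Bonds formed (products):
  C=O: 4 × 809 = 3236
  O–H: 4 × 458 = 1832
  Σ(formed) = 5068 kJ
ΔH = Σ(broken) − Σ(formed) = 3779 − 5068 = −1289 kJ

ΔH ≈ −1289 kJ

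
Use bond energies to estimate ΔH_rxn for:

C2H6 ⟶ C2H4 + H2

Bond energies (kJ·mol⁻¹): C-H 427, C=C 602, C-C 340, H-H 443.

Bonds broken (reactants):
  C-C: 1 × 340 = 340
  C-H: 6 × 427 = 2562
  Σ(broken) = 2902 kJ
Bonds formed (products):
  C-H: 4 × 427 = 1708
  C=C: 1 × 602 = 602
  H-H: 1 × 443 = 443
  Σ(formed) = 2753 kJ
ΔH = Σ(broken) − Σ(formed) = 2902 − 2753 = +149 kJ

ΔH ≈ +149 kJ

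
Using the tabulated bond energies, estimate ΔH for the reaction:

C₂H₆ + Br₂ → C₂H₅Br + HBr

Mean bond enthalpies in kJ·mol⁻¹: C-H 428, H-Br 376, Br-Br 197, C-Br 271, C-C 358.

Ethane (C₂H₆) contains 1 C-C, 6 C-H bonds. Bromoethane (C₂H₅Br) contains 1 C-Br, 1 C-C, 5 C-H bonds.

Bonds broken (reactants):
  Br-Br: 1 × 197 = 197
  C-C: 1 × 358 = 358
  C-H: 6 × 428 = 2568
  Σ(broken) = 3123 kJ
Bonds formed (products):
  C-Br: 1 × 271 = 271
  C-C: 1 × 358 = 358
  C-H: 5 × 428 = 2140
  H-Br: 1 × 376 = 376
  Σ(formed) = 3145 kJ
ΔH = Σ(broken) − Σ(formed) = 3123 − 3145 = −22 kJ

ΔH ≈ −22 kJ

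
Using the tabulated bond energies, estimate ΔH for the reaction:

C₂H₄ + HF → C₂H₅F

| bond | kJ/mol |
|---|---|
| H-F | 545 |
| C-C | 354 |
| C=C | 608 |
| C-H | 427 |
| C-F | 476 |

Bonds broken (reactants):
  C-H: 4 × 427 = 1708
  C=C: 1 × 608 = 608
  H-F: 1 × 545 = 545
  Σ(broken) = 2861 kJ
Bonds formed (products):
  C-C: 1 × 354 = 354
  C-F: 1 × 476 = 476
  C-H: 5 × 427 = 2135
  Σ(formed) = 2965 kJ
ΔH = Σ(broken) − Σ(formed) = 2861 − 2965 = −104 kJ

ΔH ≈ −104 kJ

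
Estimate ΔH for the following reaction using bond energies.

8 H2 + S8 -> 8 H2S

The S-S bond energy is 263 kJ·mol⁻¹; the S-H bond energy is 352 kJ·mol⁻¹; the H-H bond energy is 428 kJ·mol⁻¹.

ΔH ≈ −104 kJ

Bonds broken (reactants):
  H-H: 8 × 428 = 3424
  S-S: 8 × 263 = 2104
  Σ(broken) = 5528 kJ
Bonds formed (products):
  S-H: 16 × 352 = 5632
  Σ(formed) = 5632 kJ
ΔH = Σ(broken) − Σ(formed) = 5528 − 5632 = −104 kJ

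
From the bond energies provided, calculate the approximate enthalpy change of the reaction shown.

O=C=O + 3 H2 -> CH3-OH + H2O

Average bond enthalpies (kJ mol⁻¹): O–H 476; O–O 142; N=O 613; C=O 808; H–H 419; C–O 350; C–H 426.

ΔH ≈ −183 kJ

Bonds broken (reactants):
  C=O: 2 × 808 = 1616
  H–H: 3 × 419 = 1257
  Σ(broken) = 2873 kJ
Bonds formed (products):
  C–H: 3 × 426 = 1278
  C–O: 1 × 350 = 350
  O–H: 3 × 476 = 1428
  Σ(formed) = 3056 kJ
ΔH = Σ(broken) − Σ(formed) = 2873 − 3056 = −183 kJ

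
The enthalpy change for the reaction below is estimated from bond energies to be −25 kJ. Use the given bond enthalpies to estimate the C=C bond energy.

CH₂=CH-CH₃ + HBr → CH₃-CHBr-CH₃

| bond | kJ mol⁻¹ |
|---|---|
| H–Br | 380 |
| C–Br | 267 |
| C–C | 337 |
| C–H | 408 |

D(C=C) ≈ 607 kJ/mol

Let D be the C=C bond energy.
Σ(broken) = 1×337 + 6×408 + 1×D + 1×380 = 3165 + D
Σ(formed) = 1×267 + 2×337 + 7×408 = 3797
ΔH = Σ(broken) − Σ(formed) = (3165 + D) − (3797) = −632 + D
Setting this equal to −25 kJ gives D = 607 kJ/mol.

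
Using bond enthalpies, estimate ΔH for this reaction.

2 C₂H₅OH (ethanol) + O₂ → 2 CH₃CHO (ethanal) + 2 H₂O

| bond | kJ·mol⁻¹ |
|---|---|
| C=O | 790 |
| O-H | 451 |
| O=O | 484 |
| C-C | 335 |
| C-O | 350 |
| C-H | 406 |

ΔH ≈ −486 kJ

Bonds broken (reactants):
  C-C: 2 × 335 = 670
  C-H: 10 × 406 = 4060
  C-O: 2 × 350 = 700
  O-H: 2 × 451 = 902
  O=O: 1 × 484 = 484
  Σ(broken) = 6816 kJ
Bonds formed (products):
  C-C: 2 × 335 = 670
  C-H: 8 × 406 = 3248
  C=O: 2 × 790 = 1580
  O-H: 4 × 451 = 1804
  Σ(formed) = 7302 kJ
ΔH = Σ(broken) − Σ(formed) = 6816 − 7302 = −486 kJ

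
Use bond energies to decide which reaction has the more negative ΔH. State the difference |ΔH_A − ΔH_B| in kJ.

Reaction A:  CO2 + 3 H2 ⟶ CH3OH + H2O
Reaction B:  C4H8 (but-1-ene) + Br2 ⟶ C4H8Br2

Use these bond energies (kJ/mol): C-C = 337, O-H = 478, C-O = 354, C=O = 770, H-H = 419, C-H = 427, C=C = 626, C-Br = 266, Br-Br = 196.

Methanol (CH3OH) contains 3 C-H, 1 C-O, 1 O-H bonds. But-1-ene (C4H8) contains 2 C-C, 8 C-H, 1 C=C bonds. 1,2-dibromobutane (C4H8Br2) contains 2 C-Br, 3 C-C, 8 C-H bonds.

Reaction A, by 225 kJ

Reaction A:
  Bonds broken (reactants):
    C=O: 2 × 770 = 1540
    H-H: 3 × 419 = 1257
    Σ(broken) = 2797 kJ
  Bonds formed (products):
    C-H: 3 × 427 = 1281
    C-O: 1 × 354 = 354
    O-H: 3 × 478 = 1434
    Σ(formed) = 3069 kJ
  ΔH_A = 2797 − 3069 = −272 kJ
Reaction B:
  Bonds broken (reactants):
    Br-Br: 1 × 196 = 196
    C-C: 2 × 337 = 674
    C-H: 8 × 427 = 3416
    C=C: 1 × 626 = 626
    Σ(broken) = 4912 kJ
  Bonds formed (products):
    C-Br: 2 × 266 = 532
    C-C: 3 × 337 = 1011
    C-H: 8 × 427 = 3416
    Σ(formed) = 4959 kJ
  ΔH_B = 4912 − 4959 = −47 kJ
ΔH_A − ΔH_B = −225 kJ, so reaction A has the more negative ΔH; |ΔH_A − ΔH_B| = 225 kJ.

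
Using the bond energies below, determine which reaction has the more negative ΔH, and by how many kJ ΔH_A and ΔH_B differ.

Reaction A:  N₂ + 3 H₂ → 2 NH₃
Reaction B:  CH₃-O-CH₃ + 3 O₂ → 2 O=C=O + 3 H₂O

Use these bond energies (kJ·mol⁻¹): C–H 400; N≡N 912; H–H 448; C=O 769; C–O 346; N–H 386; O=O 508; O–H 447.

Reaction A:
  Bonds broken (reactants):
    H–H: 3 × 448 = 1344
    N≡N: 1 × 912 = 912
    Σ(broken) = 2256 kJ
  Bonds formed (products):
    N–H: 6 × 386 = 2316
    Σ(formed) = 2316 kJ
  ΔH_A = 2256 − 2316 = −60 kJ
Reaction B:
  Bonds broken (reactants):
    C–H: 6 × 400 = 2400
    C–O: 2 × 346 = 692
    O=O: 3 × 508 = 1524
    Σ(broken) = 4616 kJ
  Bonds formed (products):
    C=O: 4 × 769 = 3076
    O–H: 6 × 447 = 2682
    Σ(formed) = 5758 kJ
  ΔH_B = 4616 − 5758 = −1142 kJ
ΔH_A − ΔH_B = +1082 kJ, so reaction B has the more negative ΔH; |ΔH_A − ΔH_B| = 1082 kJ.

Reaction B, by 1082 kJ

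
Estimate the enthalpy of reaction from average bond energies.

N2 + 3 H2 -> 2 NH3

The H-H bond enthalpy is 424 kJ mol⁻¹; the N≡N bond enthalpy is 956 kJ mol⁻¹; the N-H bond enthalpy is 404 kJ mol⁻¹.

Bonds broken (reactants):
  H-H: 3 × 424 = 1272
  N≡N: 1 × 956 = 956
  Σ(broken) = 2228 kJ
Bonds formed (products):
  N-H: 6 × 404 = 2424
  Σ(formed) = 2424 kJ
ΔH = Σ(broken) − Σ(formed) = 2228 − 2424 = −196 kJ

ΔH ≈ −196 kJ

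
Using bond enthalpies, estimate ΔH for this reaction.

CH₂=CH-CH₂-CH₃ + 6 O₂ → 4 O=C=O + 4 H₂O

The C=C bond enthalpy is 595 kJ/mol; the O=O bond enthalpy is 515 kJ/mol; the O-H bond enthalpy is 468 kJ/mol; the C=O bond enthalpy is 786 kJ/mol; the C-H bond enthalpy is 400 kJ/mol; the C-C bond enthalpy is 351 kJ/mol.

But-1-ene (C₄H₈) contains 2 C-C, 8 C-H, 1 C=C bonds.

ΔH ≈ −2445 kJ

Bonds broken (reactants):
  C-C: 2 × 351 = 702
  C-H: 8 × 400 = 3200
  C=C: 1 × 595 = 595
  O=O: 6 × 515 = 3090
  Σ(broken) = 7587 kJ
Bonds formed (products):
  C=O: 8 × 786 = 6288
  O-H: 8 × 468 = 3744
  Σ(formed) = 10032 kJ
ΔH = Σ(broken) − Σ(formed) = 7587 − 10032 = −2445 kJ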